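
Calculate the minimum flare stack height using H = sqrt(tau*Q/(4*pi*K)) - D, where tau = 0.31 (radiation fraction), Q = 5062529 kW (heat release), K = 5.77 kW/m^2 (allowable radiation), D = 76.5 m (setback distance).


tau*Q/(4*pi*K) = 0.31 * 5062529 / (4 * pi * 5.77) = 21644.3
sqrt(21644.3) = 147.12
H = 147.12 - 76.5 = 70.62

70.62 m


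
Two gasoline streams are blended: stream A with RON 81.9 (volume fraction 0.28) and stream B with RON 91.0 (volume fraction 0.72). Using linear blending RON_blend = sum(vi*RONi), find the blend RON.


Linear blending: RON_blend = sum(vi * RONi)
Contribution 1: 0.28 * 81.9 = 22.932
Contribution 2: 0.72 * 91.0 = 65.52
RON_blend = 22.932 + 65.52 = 88.452

88.452


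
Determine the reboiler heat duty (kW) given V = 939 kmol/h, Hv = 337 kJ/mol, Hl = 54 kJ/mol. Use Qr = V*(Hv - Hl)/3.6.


Qr = 939 * (337 - 54) / 3.6 = 939 * 283 / 3.6 = 73820

73820 kW


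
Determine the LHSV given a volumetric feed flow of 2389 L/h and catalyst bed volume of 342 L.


LHSV = volumetric feed rate / catalyst volume
= 2389 L/h / 342 L
= 6.985 h^-1

6.985 h^-1


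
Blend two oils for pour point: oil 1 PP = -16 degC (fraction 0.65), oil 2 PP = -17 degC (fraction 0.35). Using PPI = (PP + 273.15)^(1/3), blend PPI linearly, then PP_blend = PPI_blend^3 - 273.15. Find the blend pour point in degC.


PPI_1 = (-16 + 273.15)^(1/3) = 6.359098
PPI_2 = (-17 + 273.15)^(1/3) = 6.350844
PPI_blend = 0.65 * 6.359098 + 0.35 * 6.350844 = 6.356209
PP_blend = 6.356209^3 - 273.15 = 256.7997 - 273.15 = -16.35

-16.35 degC


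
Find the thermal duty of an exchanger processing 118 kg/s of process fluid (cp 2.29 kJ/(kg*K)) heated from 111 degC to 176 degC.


Q = m_dot * cp * delta_T
delta_T = 176 - 111 = 65 K
Q = 118 * 2.29 * 65
= 270.22 * 65
= 17564.3 kW

17564.3 kW


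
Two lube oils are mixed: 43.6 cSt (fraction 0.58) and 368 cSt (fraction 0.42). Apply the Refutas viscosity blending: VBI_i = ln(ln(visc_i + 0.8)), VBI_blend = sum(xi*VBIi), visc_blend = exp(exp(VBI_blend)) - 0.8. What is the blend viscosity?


Refutas method: VBN_i = 14.534*ln(ln(visc_i + 0.8)) + 10.975, blended linearly by mass fraction; since VBN is linear in VBI_i = ln(ln(visc_i + 0.8)) and the fractions sum to 1, blend VBI directly: visc = exp(exp(VBI_blend)) - 0.8
VBI_1 = ln(ln(43.6 + 0.8)) = 1.33322
VBI_2 = ln(ln(368 + 0.8)) = 1.77669
VBI_blend = 0.58 * 1.33322 + 0.42 * 1.77669 = 1.51948
visc_blend = exp(exp(1.51948)) - 0.8 = 95.73

95.73 cSt


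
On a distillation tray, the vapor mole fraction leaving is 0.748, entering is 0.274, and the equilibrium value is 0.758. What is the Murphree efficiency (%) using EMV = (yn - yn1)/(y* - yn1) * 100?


Murphree vapor efficiency: EMV = (y_n - y_(n-1)) / (y*_n - y_(n-1)) * 100
EMV = (0.748 - 0.274) / (0.758 - 0.274) * 100 = 0.474 / 0.484 * 100 = 97.93

97.93 %


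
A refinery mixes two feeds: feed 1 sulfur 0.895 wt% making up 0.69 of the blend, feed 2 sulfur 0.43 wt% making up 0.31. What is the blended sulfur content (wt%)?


Linear sulfur blending: S_blend = x1*S1 + x2*S2
Contribution 1: 0.69 * 0.895 = 0.61755 wt%
Contribution 2: 0.31 * 0.43 = 0.1333 wt%
S_blend = 0.61755 + 0.1333 = 0.75085

0.75085 wt%


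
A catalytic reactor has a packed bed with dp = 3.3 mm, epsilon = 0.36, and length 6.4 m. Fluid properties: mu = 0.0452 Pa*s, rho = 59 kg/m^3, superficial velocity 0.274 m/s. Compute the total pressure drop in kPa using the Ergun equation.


dp = 3.3 mm = 0.0033 m
Viscous term = 150*0.0452*0.274*(1-0.36)^2 / (0.0033^2*0.36^3) = 1497630
Inertial term = 1.75*59*0.274^2*(1-0.36) / (0.0033*0.36^3) = 32221.8
dP/L = 1497630 + 32221.8 = 1529850 Pa/m
dP = 1529850 * 6.4 / 1000 = 9791 kPa

9791 kPa


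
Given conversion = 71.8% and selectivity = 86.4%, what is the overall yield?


Overall yield = conversion (%) * selectivity (%) / 100
Conversion = 71.8%, Selectivity = 86.4%
Y = 71.8 * 86.4 / 100
= 62.0352 %

62.0352 %


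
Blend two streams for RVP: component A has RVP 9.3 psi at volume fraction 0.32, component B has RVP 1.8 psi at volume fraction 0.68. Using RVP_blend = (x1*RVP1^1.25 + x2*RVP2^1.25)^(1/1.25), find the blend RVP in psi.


Chevron index: RVP_blend = (sum xi*RVPi^1.25)^(1/1.25)
RVP^1.25 terms: 0.32 * 9.3^1.25 + 0.68 * 1.8^1.25 = 6.61476
RVP_blend = 6.61476^(1/1.25) = 4.533

4.533 psi


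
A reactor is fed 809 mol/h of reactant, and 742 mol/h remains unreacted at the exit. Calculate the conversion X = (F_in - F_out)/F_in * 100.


X = (F_in - F_out) / F_in * 100
Moles reacted = 809 - 742 = 67
X = 67 / 809 * 100
= 0.08282 * 100
= 8.282 %

8.282 %


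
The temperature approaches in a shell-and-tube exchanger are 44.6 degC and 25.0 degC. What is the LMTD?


LMTD = (dT1 - dT2) / ln(dT1/dT2)
= (44.6 - 25.0) / ln(44.6 / 25.0) = 19.6 / 0.578858 = 33.86

33.86 degC


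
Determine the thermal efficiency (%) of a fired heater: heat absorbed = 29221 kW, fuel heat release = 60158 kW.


Furnace efficiency = Q_absorbed / Q_fuel * 100
= 29221 / 60158 * 100 = 48.57

48.57 %


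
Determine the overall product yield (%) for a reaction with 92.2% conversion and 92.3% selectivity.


Overall yield = conversion (%) * selectivity (%) / 100
Conversion = 92.2%, Selectivity = 92.3%
Y = 92.2 * 92.3 / 100
= 85.1006 %

85.1006 %


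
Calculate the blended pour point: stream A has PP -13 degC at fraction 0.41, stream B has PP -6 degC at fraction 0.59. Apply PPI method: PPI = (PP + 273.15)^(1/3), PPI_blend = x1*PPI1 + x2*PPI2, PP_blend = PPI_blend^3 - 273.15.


PPI_1 = (-13 + 273.15)^(1/3) = 6.383731
PPI_2 = (-6 + 273.15)^(1/3) = 6.440482
PPI_blend = 0.41 * 6.383731 + 0.59 * 6.440482 = 6.417214
PP_blend = 6.417214^3 - 273.15 = 264.265 - 273.15 = -8.88

-8.88 degC


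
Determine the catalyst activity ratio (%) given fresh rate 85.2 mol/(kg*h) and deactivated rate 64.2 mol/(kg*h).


Activity (%) = (rate_used / rate_fresh) * 100
rate_used = 64.2, rate_fresh = 85.2
= (64.2 / 85.2) * 100
= 0.7535 * 100 = 75.35

75.35 %


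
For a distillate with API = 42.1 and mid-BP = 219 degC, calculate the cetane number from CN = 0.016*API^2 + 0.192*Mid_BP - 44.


CN = 0.016 * 42.1^2 + 0.192 * 219 - 44
CN = 28.35856 + 42.048 - 44 = 26.40656

26.40656


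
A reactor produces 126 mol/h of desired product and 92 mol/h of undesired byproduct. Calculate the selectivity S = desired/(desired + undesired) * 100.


Selectivity = desired / (desired + undesired) * 100
Total products = 126 + 92 = 218 mol/h
S = 126 / 218 * 100
= 0.5780 * 100
= 57.80 %

57.80 %


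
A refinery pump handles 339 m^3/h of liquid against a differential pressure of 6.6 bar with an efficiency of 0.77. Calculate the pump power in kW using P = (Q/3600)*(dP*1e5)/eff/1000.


Q = 339 / 3600 = 0.0941667 m^3/s
P = 0.0941667 * (6.6 * 1e5) / 0.77 / 1000 = 80.71

80.71 kW


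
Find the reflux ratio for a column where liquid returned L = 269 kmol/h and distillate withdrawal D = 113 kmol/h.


Reflux ratio definition: R = L / D (liquid returned / distillate withdrawn)
L = 269 kmol/h, D = 113 kmol/h
R = 269 / 113 = 2.381

2.381


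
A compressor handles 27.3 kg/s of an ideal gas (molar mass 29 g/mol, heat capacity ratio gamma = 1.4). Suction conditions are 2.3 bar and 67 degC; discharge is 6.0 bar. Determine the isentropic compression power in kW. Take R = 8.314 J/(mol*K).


Isentropic work: W = m*(gamma/(gamma-1))*(R*T1/MW)*((P2/P1)^((gamma-1)/gamma) - 1)
T1 = 67 + 273.15 = 340.15 K
Pressure ratio = 6.0 / 2.3 = 2.6087
Exponent = (1.4 - 1)/1.4 = 0.285714
(P2/P1)^exp - 1 = 2.6087^0.285714 - 1 = 0.315159
W = 27.3 * 1.4 / 0.4 * 8.314 * 340.15 / 29 * 0.315159 = 2937

2937 kW


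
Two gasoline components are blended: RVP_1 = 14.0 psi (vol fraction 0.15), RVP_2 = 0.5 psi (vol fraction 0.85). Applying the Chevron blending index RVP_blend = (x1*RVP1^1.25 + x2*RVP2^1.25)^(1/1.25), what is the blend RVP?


Chevron index: RVP_blend = (sum xi*RVPi^1.25)^(1/1.25)
RVP^1.25 terms: 0.15 * 14.0^1.25 + 0.85 * 0.5^1.25 = 4.41949
RVP_blend = 4.41949^(1/1.25) = 3.283

3.283 psi


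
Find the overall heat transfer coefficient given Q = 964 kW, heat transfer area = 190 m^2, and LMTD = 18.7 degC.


From Q = U*A*LMTD, U = Q / (A * LMTD)
U = 964 / (190 * 18.7) = 964 / 3553 = 0.2713

0.2713 kW/(m^2*K)


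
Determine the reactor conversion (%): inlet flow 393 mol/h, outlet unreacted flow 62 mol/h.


X = (F_in - F_out) / F_in * 100
Moles reacted = 393 - 62 = 331
X = 331 / 393 * 100
= 0.8422 * 100
= 84.22 %

84.22 %


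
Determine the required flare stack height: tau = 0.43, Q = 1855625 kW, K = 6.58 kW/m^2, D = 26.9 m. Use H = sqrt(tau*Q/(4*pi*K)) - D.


tau*Q/(4*pi*K) = 0.43 * 1855625 / (4 * pi * 6.58) = 9649.9
sqrt(9649.9) = 98.2339
H = 98.2339 - 26.9 = 71.33

71.33 m


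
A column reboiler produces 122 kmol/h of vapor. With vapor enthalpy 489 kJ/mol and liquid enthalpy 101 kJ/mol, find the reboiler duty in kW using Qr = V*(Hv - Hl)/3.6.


Qr = 122 * (489 - 101) / 3.6 = 122 * 388 / 3.6 = 13150

13150 kW


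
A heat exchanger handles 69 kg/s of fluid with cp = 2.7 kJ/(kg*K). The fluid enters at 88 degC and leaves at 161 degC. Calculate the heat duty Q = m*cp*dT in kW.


Q = m_dot * cp * delta_T
delta_T = 161 - 88 = 73 K
Q = 69 * 2.7 * 73
= 186.3 * 73
= 13599.9 kW

13599.9 kW


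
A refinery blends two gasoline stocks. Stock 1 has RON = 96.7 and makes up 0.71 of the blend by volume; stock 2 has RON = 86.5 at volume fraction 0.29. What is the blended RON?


Linear blending: RON_blend = sum(vi * RONi)
Contribution 1: 0.71 * 96.7 = 68.657
Contribution 2: 0.29 * 86.5 = 25.085
RON_blend = 68.657 + 25.085 = 93.742

93.742


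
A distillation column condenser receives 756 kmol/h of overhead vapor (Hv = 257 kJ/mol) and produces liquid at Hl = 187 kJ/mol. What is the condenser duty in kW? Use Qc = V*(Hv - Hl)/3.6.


Qc = 756 * (257 - 187) / 3.6 = 756 * 70 / 3.6 = 14700

14700 kW


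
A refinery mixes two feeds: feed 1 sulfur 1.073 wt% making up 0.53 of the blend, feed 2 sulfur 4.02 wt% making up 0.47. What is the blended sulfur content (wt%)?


Linear sulfur blending: S_blend = x1*S1 + x2*S2
Contribution 1: 0.53 * 1.073 = 0.56869 wt%
Contribution 2: 0.47 * 4.02 = 1.8894 wt%
S_blend = 0.56869 + 1.8894 = 2.45809

2.45809 wt%


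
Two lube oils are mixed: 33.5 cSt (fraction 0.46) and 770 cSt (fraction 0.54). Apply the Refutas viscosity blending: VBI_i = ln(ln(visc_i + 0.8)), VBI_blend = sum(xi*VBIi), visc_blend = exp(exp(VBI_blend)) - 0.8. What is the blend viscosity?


Refutas method: VBN_i = 14.534*ln(ln(visc_i + 0.8)) + 10.975, blended linearly by mass fraction; since VBN is linear in VBI_i = ln(ln(visc_i + 0.8)) and the fractions sum to 1, blend VBI directly: visc = exp(exp(VBI_blend)) - 0.8
VBI_1 = ln(ln(33.5 + 0.8)) = 1.26275
VBI_2 = ln(ln(770 + 0.8)) = 1.89423
VBI_blend = 0.46 * 1.26275 + 0.54 * 1.89423 = 1.60375
visc_blend = exp(exp(1.60375)) - 0.8 = 143.5

143.5 cSt


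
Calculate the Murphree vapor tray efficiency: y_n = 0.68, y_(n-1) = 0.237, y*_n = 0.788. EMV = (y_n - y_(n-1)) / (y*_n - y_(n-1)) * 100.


Murphree vapor efficiency: EMV = (y_n - y_(n-1)) / (y*_n - y_(n-1)) * 100
EMV = (0.68 - 0.237) / (0.788 - 0.237) * 100 = 0.443 / 0.551 * 100 = 80.40

80.40 %


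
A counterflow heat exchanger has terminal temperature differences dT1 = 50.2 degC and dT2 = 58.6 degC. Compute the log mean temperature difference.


LMTD = (dT1 - dT2) / ln(dT1/dT2)
= (50.2 - 58.6) / ln(50.2 / 58.6) = -8.4 / -0.15472 = 54.29

54.29 degC


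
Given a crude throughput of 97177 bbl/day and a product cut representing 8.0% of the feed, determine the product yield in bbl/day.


Crude throughput = 97177 bbl/day
Fraction yield = 8.0%
yield = throughput * fraction / 100
yield = 97177 * 8.0 / 100 = 7774.16

7774.16 bbl/day


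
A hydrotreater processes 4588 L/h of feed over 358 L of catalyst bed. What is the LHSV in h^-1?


LHSV = volumetric feed rate / catalyst volume
= 4588 L/h / 358 L
= 12.82 h^-1

12.82 h^-1


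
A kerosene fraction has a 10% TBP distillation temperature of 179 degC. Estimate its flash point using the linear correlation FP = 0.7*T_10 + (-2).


FP = 0.7 * 179 + (-2) = 123.3

123.3 degC


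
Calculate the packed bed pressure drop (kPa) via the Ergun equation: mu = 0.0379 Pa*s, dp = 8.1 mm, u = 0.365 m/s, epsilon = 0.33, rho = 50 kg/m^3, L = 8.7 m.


dp = 8.1 mm = 0.0081 m
Viscous term = 150*0.0379*0.365*(1-0.33)^2 / (0.0081^2*0.33^3) = 395058
Inertial term = 1.75*50*0.365^2*(1-0.33) / (0.0081*0.33^3) = 26831.3
dP/L = 395058 + 26831.3 = 421889 Pa/m
dP = 421889 * 8.7 / 1000 = 3670 kPa

3670 kPa


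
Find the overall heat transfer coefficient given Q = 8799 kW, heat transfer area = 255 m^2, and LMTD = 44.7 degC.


From Q = U*A*LMTD, U = Q / (A * LMTD)
U = 8799 / (255 * 44.7) = 8799 / 11398.5 = 0.7719

0.7719 kW/(m^2*K)


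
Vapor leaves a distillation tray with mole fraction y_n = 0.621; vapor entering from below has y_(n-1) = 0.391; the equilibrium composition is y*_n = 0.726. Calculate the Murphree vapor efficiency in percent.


Murphree vapor efficiency: EMV = (y_n - y_(n-1)) / (y*_n - y_(n-1)) * 100
EMV = (0.621 - 0.391) / (0.726 - 0.391) * 100 = 0.23 / 0.335 * 100 = 68.66

68.66 %


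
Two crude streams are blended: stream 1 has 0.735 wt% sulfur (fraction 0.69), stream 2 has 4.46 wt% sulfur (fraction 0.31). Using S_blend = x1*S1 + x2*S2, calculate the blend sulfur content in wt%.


Linear sulfur blending: S_blend = x1*S1 + x2*S2
Contribution 1: 0.69 * 0.735 = 0.50715 wt%
Contribution 2: 0.31 * 4.46 = 1.3826 wt%
S_blend = 0.50715 + 1.3826 = 1.88975

1.88975 wt%


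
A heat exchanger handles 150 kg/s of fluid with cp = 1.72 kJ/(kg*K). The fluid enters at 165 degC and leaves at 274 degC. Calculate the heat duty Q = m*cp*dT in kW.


Q = m_dot * cp * delta_T
delta_T = 274 - 165 = 109 K
Q = 150 * 1.72 * 109
= 258 * 109
= 28122 kW

28122 kW


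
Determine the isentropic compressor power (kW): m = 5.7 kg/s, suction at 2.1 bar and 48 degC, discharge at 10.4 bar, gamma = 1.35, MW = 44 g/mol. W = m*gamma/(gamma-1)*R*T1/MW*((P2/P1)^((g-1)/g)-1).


Isentropic work: W = m*(gamma/(gamma-1))*(R*T1/MW)*((P2/P1)^((gamma-1)/gamma) - 1)
T1 = 48 + 273.15 = 321.15 K
Pressure ratio = 10.4 / 2.1 = 4.95238
Exponent = (1.35 - 1)/1.35 = 0.259259
(P2/P1)^exp - 1 = 4.95238^0.259259 - 1 = 0.514038
W = 5.7 * 1.35 / 0.35 * 8.314 * 321.15 / 44 * 0.514038 = 685.8

685.8 kW


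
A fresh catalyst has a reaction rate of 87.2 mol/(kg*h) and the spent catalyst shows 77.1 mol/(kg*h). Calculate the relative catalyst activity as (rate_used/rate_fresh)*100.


Activity (%) = (rate_used / rate_fresh) * 100
rate_used = 77.1, rate_fresh = 87.2
= (77.1 / 87.2) * 100
= 0.8842 * 100 = 88.42

88.42 %


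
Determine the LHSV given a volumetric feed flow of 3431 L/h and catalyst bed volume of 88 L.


LHSV = volumetric feed rate / catalyst volume
= 3431 L/h / 88 L
= 38.99 h^-1

38.99 h^-1


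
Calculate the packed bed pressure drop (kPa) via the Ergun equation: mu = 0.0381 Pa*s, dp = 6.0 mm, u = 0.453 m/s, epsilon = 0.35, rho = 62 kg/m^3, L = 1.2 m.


dp = 6.0 mm = 0.006 m
Viscous term = 150*0.0381*0.453*(1-0.35)^2 / (0.006^2*0.35^3) = 708654
Inertial term = 1.75*62*0.453^2*(1-0.35) / (0.006*0.35^3) = 56258
dP/L = 708654 + 56258 = 764912 Pa/m
dP = 764912 * 1.2 / 1000 = 917.9 kPa

917.9 kPa


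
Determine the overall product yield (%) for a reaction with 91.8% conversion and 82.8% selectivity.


Overall yield = conversion (%) * selectivity (%) / 100
Conversion = 91.8%, Selectivity = 82.8%
Y = 91.8 * 82.8 / 100
= 76.0104 %

76.0104 %


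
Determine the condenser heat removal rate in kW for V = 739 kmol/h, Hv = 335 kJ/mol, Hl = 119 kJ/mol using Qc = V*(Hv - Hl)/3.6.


Qc = 739 * (335 - 119) / 3.6 = 739 * 216 / 3.6 = 44340

44340 kW


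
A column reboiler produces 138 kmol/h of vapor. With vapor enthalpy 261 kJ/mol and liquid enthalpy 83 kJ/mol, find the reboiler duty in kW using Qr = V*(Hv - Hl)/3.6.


Qr = 138 * (261 - 83) / 3.6 = 138 * 178 / 3.6 = 6823

6823 kW


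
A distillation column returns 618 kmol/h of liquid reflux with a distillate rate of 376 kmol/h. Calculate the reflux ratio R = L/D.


Reflux ratio definition: R = L / D (liquid returned / distillate withdrawn)
L = 618 kmol/h, D = 376 kmol/h
R = 618 / 376 = 1.644

1.644


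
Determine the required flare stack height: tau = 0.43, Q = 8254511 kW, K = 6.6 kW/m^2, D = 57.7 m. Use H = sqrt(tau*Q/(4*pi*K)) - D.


tau*Q/(4*pi*K) = 0.43 * 8254511 / (4 * pi * 6.6) = 42796.3
sqrt(42796.3) = 206.873
H = 206.873 - 57.7 = 149.2

149.2 m


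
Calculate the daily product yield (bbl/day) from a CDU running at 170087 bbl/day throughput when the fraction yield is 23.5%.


Crude throughput = 170087 bbl/day
Fraction yield = 23.5%
yield = throughput * fraction / 100
yield = 170087 * 23.5 / 100 = 39970.445

39970.445 bbl/day


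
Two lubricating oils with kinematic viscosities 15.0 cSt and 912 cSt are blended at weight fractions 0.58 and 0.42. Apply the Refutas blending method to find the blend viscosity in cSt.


Refutas method: VBN_i = 14.534*ln(ln(visc_i + 0.8)) + 10.975, blended linearly by mass fraction; since VBN is linear in VBI_i = ln(ln(visc_i + 0.8)) and the fractions sum to 1, blend VBI directly: visc = exp(exp(VBI_blend)) - 0.8
VBI_1 = ln(ln(15.0 + 0.8)) = 1.01523
VBI_2 = ln(ln(912 + 0.8)) = 1.91935
VBI_blend = 0.58 * 1.01523 + 0.42 * 1.91935 = 1.39496
visc_blend = exp(exp(1.39496)) - 0.8 = 55.73

55.73 cSt


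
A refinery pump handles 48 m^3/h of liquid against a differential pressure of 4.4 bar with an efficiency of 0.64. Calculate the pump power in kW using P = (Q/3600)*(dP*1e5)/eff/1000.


Q = 48 / 3600 = 0.0133333 m^3/s
P = 0.0133333 * (4.4 * 1e5) / 0.64 / 1000 = 9.167

9.167 kW


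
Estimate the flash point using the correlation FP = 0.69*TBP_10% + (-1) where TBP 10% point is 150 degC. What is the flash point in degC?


FP = 0.69 * 150 + (-1) = 102.5

102.5 degC


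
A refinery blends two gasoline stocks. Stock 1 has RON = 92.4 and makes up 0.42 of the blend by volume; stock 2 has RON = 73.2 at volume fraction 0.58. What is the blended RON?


Linear blending: RON_blend = sum(vi * RONi)
Contribution 1: 0.42 * 92.4 = 38.808
Contribution 2: 0.58 * 73.2 = 42.456
RON_blend = 38.808 + 42.456 = 81.264

81.264


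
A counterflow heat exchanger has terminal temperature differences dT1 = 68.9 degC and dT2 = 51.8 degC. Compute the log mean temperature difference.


LMTD = (dT1 - dT2) / ln(dT1/dT2)
= (68.9 - 51.8) / ln(68.9 / 51.8) = 17.1 / 0.285266 = 59.94

59.94 degC


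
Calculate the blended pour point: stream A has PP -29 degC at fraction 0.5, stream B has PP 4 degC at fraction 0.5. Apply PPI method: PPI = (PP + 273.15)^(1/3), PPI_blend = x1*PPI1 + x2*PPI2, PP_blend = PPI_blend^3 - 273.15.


PPI_1 = (-29 + 273.15)^(1/3) = 6.25008
PPI_2 = (4 + 273.15)^(1/3) = 6.51986
PPI_blend = 0.5 * 6.25008 + 0.5 * 6.51986 = 6.38497
PP_blend = 6.38497^3 - 273.15 = 260.3014 - 273.15 = -12.85

-12.85 degC


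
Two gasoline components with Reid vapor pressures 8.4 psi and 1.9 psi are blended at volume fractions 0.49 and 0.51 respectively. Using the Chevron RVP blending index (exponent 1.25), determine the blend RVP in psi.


Chevron index: RVP_blend = (sum xi*RVPi^1.25)^(1/1.25)
RVP^1.25 terms: 0.49 * 8.4^1.25 + 0.51 * 1.9^1.25 = 8.14487
RVP_blend = 8.14487^(1/1.25) = 5.354

5.354 psi


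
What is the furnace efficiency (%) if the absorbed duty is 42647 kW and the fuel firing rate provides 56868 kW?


Furnace efficiency = Q_absorbed / Q_fuel * 100
= 42647 / 56868 * 100 = 74.99

74.99 %


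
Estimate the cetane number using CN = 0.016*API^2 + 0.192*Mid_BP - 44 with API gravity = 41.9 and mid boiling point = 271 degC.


CN = 0.016 * 41.9^2 + 0.192 * 271 - 44
CN = 28.08976 + 52.032 - 44 = 36.12176

36.12176


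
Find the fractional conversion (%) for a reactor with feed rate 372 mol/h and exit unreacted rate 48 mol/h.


X = (F_in - F_out) / F_in * 100
Moles reacted = 372 - 48 = 324
X = 324 / 372 * 100
= 0.8710 * 100
= 87.10 %

87.10 %


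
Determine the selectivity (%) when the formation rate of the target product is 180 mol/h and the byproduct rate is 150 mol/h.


Selectivity = desired / (desired + undesired) * 100
Total products = 180 + 150 = 330 mol/h
S = 180 / 330 * 100
= 0.5455 * 100
= 54.55 %

54.55 %


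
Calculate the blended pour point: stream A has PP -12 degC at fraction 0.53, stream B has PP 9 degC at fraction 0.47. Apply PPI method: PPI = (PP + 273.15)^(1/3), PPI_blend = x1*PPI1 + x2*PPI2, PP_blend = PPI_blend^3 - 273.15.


PPI_1 = (-12 + 273.15)^(1/3) = 6.391901
PPI_2 = (9 + 273.15)^(1/3) = 6.558835
PPI_blend = 0.53 * 6.391901 + 0.47 * 6.558835 = 6.47036
PP_blend = 6.47036^3 - 273.15 = 270.8852 - 273.15 = -2.26

-2.26 degC


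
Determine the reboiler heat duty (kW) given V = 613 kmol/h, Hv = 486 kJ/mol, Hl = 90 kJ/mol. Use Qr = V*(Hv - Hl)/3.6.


Qr = 613 * (486 - 90) / 3.6 = 613 * 396 / 3.6 = 67430

67430 kW


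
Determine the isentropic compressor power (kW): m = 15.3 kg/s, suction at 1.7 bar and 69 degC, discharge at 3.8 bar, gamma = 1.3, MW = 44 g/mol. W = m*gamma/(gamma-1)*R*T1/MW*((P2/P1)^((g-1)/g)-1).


Isentropic work: W = m*(gamma/(gamma-1))*(R*T1/MW)*((P2/P1)^((gamma-1)/gamma) - 1)
T1 = 69 + 273.15 = 342.15 K
Pressure ratio = 3.8 / 1.7 = 2.23529
Exponent = (1.3 - 1)/1.3 = 0.230769
(P2/P1)^exp - 1 = 2.23529^0.230769 - 1 = 0.203969
W = 15.3 * 1.3 / 0.3 * 8.314 * 342.15 / 44 * 0.203969 = 874.3

874.3 kW


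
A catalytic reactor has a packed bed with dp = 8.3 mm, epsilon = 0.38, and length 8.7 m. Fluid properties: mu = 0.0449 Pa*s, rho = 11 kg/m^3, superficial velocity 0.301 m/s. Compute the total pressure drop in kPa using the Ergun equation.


dp = 8.3 mm = 0.0083 m
Viscous term = 150*0.0449*0.301*(1-0.38)^2 / (0.0083^2*0.38^3) = 206149
Inertial term = 1.75*11*0.301^2*(1-0.38) / (0.0083*0.38^3) = 2374.25
dP/L = 206149 + 2374.25 = 208523 Pa/m
dP = 208523 * 8.7 / 1000 = 1814 kPa

1814 kPa


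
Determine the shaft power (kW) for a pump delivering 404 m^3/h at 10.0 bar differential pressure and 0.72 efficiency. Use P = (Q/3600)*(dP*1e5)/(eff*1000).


Q = 404 / 3600 = 0.112222 m^3/s
P = 0.112222 * (10.0 * 1e5) / 0.72 / 1000 = 155.9

155.9 kW


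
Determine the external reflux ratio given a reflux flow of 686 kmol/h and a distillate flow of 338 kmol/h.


Reflux ratio definition: R = L / D (liquid returned / distillate withdrawn)
L = 686 kmol/h, D = 338 kmol/h
R = 686 / 338 = 2.030

2.030


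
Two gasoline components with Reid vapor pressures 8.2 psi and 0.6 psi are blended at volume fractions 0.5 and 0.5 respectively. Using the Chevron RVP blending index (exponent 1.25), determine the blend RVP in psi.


Chevron index: RVP_blend = (sum xi*RVPi^1.25)^(1/1.25)
RVP^1.25 terms: 0.5 * 8.2^1.25 + 0.5 * 0.6^1.25 = 7.20208
RVP_blend = 7.20208^(1/1.25) = 4.853

4.853 psi


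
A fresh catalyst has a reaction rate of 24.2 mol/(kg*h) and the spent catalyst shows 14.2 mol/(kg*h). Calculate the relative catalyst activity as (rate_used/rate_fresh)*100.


Activity (%) = (rate_used / rate_fresh) * 100
rate_used = 14.2, rate_fresh = 24.2
= (14.2 / 24.2) * 100
= 0.5868 * 100 = 58.68

58.68 %


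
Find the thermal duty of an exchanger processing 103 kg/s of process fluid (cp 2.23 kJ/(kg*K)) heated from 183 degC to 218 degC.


Q = m_dot * cp * delta_T
delta_T = 218 - 183 = 35 K
Q = 103 * 2.23 * 35
= 229.69 * 35
= 8039.15 kW

8039.15 kW


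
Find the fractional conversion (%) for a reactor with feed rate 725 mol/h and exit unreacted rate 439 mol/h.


X = (F_in - F_out) / F_in * 100
Moles reacted = 725 - 439 = 286
X = 286 / 725 * 100
= 0.3945 * 100
= 39.45 %

39.45 %


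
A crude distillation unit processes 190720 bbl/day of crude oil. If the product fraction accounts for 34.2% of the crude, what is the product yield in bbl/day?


Crude throughput = 190720 bbl/day
Fraction yield = 34.2%
yield = throughput * fraction / 100
yield = 190720 * 34.2 / 100 = 65226.24

65226.24 bbl/day


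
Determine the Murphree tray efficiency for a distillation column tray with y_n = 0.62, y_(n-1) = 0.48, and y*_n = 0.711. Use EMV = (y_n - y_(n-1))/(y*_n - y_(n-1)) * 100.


Murphree vapor efficiency: EMV = (y_n - y_(n-1)) / (y*_n - y_(n-1)) * 100
EMV = (0.62 - 0.48) / (0.711 - 0.48) * 100 = 0.14 / 0.231 * 100 = 60.61

60.61 %


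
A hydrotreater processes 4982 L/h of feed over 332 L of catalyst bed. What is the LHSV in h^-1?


LHSV = volumetric feed rate / catalyst volume
= 4982 L/h / 332 L
= 15.01 h^-1

15.01 h^-1


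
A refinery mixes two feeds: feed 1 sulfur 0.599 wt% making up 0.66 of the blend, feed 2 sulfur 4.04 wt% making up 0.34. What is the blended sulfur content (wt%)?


Linear sulfur blending: S_blend = x1*S1 + x2*S2
Contribution 1: 0.66 * 0.599 = 0.39534 wt%
Contribution 2: 0.34 * 4.04 = 1.3736 wt%
S_blend = 0.39534 + 1.3736 = 1.76894

1.76894 wt%


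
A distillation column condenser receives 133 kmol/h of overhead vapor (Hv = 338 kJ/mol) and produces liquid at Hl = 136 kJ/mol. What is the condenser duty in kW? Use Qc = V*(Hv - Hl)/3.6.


Qc = 133 * (338 - 136) / 3.6 = 133 * 202 / 3.6 = 7463

7463 kW


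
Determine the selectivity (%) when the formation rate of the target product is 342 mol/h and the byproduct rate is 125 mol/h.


Selectivity = desired / (desired + undesired) * 100
Total products = 342 + 125 = 467 mol/h
S = 342 / 467 * 100
= 0.7323 * 100
= 73.23 %

73.23 %


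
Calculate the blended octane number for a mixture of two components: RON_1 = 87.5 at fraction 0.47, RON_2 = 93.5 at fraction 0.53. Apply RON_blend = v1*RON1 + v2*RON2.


Linear blending: RON_blend = sum(vi * RONi)
Contribution 1: 0.47 * 87.5 = 41.125
Contribution 2: 0.53 * 93.5 = 49.555
RON_blend = 41.125 + 49.555 = 90.68

90.68


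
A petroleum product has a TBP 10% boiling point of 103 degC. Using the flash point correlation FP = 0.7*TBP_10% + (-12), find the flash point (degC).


FP = 0.7 * 103 + (-12) = 60.1

60.1 degC


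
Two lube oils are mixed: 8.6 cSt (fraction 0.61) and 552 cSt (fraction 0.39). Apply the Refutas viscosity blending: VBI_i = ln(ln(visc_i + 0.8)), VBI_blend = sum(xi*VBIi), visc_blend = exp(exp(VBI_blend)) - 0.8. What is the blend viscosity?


Refutas method: VBN_i = 14.534*ln(ln(visc_i + 0.8)) + 10.975, blended linearly by mass fraction; since VBN is linear in VBI_i = ln(ln(visc_i + 0.8)) and the fractions sum to 1, blend VBI directly: visc = exp(exp(VBI_blend)) - 0.8
VBI_1 = ln(ln(8.6 + 0.8)) = 0.806793
VBI_2 = ln(ln(552 + 0.8)) = 1.84293
VBI_blend = 0.61 * 0.806793 + 0.39 * 1.84293 = 1.21089
visc_blend = exp(exp(1.21089)) - 0.8 = 27.89

27.89 cSt


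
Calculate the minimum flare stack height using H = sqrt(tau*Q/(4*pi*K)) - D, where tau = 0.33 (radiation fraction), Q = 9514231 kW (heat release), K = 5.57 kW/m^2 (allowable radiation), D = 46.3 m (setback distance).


tau*Q/(4*pi*K) = 0.33 * 9514231 / (4 * pi * 5.57) = 44856.2
sqrt(44856.2) = 211.793
H = 211.793 - 46.3 = 165.5

165.5 m


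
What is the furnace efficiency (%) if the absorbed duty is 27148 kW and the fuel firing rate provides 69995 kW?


Furnace efficiency = Q_absorbed / Q_fuel * 100
= 27148 / 69995 * 100 = 38.79

38.79 %


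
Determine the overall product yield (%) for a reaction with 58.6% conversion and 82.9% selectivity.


Overall yield = conversion (%) * selectivity (%) / 100
Conversion = 58.6%, Selectivity = 82.9%
Y = 58.6 * 82.9 / 100
= 48.5794 %

48.5794 %


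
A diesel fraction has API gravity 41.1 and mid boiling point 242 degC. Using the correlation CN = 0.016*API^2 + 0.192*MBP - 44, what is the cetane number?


CN = 0.016 * 41.1^2 + 0.192 * 242 - 44
CN = 27.02736 + 46.464 - 44 = 29.49136

29.49136


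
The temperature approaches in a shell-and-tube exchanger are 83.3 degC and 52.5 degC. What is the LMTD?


LMTD = (dT1 - dT2) / ln(dT1/dT2)
= (83.3 - 52.5) / ln(83.3 / 52.5) = 30.8 / 0.461635 = 66.72

66.72 degC


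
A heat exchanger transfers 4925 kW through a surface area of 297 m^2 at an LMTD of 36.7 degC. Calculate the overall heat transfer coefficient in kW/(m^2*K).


From Q = U*A*LMTD, U = Q / (A * LMTD)
U = 4925 / (297 * 36.7) = 4925 / 10899.9 = 0.4518

0.4518 kW/(m^2*K)


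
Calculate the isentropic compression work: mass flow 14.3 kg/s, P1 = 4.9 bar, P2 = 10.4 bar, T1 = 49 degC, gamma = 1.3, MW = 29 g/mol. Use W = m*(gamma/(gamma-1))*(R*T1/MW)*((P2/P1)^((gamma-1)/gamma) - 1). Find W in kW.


Isentropic work: W = m*(gamma/(gamma-1))*(R*T1/MW)*((P2/P1)^((gamma-1)/gamma) - 1)
T1 = 49 + 273.15 = 322.15 K
Pressure ratio = 10.4 / 4.9 = 2.12245
Exponent = (1.3 - 1)/1.3 = 0.230769
(P2/P1)^exp - 1 = 2.12245^0.230769 - 1 = 0.189663
W = 14.3 * 1.3 / 0.3 * 8.314 * 322.15 / 29 * 0.189663 = 1085

1085 kW


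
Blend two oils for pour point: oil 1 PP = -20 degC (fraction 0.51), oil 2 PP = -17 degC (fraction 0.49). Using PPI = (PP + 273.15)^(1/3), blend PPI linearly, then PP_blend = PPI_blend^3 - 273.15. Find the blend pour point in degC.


PPI_1 = (-20 + 273.15)^(1/3) = 6.325953
PPI_2 = (-17 + 273.15)^(1/3) = 6.350844
PPI_blend = 0.51 * 6.325953 + 0.49 * 6.350844 = 6.33815
PP_blend = 6.33815^3 - 273.15 = 254.6171 - 273.15 = -18.53

-18.53 degC


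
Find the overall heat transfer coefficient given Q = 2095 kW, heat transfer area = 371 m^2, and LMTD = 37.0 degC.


From Q = U*A*LMTD, U = Q / (A * LMTD)
U = 2095 / (371 * 37.0) = 2095 / 13727 = 0.1526

0.1526 kW/(m^2*K)


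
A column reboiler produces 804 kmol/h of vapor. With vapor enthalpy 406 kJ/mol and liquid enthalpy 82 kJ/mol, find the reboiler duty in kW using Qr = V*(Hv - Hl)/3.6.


Qr = 804 * (406 - 82) / 3.6 = 804 * 324 / 3.6 = 72360

72360 kW


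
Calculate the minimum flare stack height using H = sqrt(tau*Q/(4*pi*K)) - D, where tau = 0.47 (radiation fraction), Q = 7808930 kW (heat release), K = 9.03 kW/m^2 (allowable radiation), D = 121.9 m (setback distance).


tau*Q/(4*pi*K) = 0.47 * 7808930 / (4 * pi * 9.03) = 32343.9
sqrt(32343.9) = 179.844
H = 179.844 - 121.9 = 57.94

57.94 m


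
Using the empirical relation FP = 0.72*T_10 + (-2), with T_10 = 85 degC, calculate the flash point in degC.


FP = 0.72 * 85 + (-2) = 59.2

59.2 degC


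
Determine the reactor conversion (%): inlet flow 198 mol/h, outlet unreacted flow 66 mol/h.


X = (F_in - F_out) / F_in * 100
Moles reacted = 198 - 66 = 132
X = 132 / 198 * 100
= 0.6667 * 100
= 66.67 %

66.67 %


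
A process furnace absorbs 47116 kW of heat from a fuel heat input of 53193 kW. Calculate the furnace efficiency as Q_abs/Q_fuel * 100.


Furnace efficiency = Q_absorbed / Q_fuel * 100
= 47116 / 53193 * 100 = 88.58

88.58 %


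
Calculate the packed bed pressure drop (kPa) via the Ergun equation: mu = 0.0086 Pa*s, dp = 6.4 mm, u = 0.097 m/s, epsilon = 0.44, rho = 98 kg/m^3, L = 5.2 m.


dp = 6.4 mm = 0.0064 m
Viscous term = 150*0.0086*0.097*(1-0.44)^2 / (0.0064^2*0.44^3) = 11246.6
Inertial term = 1.75*98*0.097^2*(1-0.44) / (0.0064*0.44^3) = 1657.52
dP/L = 11246.6 + 1657.52 = 12904.1 Pa/m
dP = 12904.1 * 5.2 / 1000 = 67.10 kPa

67.10 kPa


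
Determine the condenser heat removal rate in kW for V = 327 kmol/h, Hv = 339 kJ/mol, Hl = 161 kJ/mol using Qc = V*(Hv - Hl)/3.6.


Qc = 327 * (339 - 161) / 3.6 = 327 * 178 / 3.6 = 16170

16170 kW


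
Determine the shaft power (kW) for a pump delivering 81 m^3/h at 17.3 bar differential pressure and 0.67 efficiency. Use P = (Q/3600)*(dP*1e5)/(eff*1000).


Q = 81 / 3600 = 0.0225 m^3/s
P = 0.0225 * (17.3 * 1e5) / 0.67 / 1000 = 58.10

58.10 kW


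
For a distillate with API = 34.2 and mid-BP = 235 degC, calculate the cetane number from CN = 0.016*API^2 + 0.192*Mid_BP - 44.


CN = 0.016 * 34.2^2 + 0.192 * 235 - 44
CN = 18.71424 + 45.12 - 44 = 19.83424

19.83424


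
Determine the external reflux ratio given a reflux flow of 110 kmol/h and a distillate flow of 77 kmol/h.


Reflux ratio definition: R = L / D (liquid returned / distillate withdrawn)
L = 110 kmol/h, D = 77 kmol/h
R = 110 / 77 = 1.429

1.429


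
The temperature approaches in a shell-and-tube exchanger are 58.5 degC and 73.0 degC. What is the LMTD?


LMTD = (dT1 - dT2) / ln(dT1/dT2)
= (58.5 - 73.0) / ln(58.5 / 73.0) = -14.5 / -0.221433 = 65.48

65.48 degC


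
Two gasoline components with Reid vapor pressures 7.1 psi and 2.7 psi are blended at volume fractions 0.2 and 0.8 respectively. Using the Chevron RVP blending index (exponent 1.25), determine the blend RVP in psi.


Chevron index: RVP_blend = (sum xi*RVPi^1.25)^(1/1.25)
RVP^1.25 terms: 0.2 * 7.1^1.25 + 0.8 * 2.7^1.25 = 5.08676
RVP_blend = 5.08676^(1/1.25) = 3.674

3.674 psi


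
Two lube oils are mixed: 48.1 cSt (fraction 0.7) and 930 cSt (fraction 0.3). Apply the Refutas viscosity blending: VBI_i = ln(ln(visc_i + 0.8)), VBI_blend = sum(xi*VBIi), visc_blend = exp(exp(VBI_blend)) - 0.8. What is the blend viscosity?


Refutas method: VBN_i = 14.534*ln(ln(visc_i + 0.8)) + 10.975, blended linearly by mass fraction; since VBN is linear in VBI_i = ln(ln(visc_i + 0.8)) and the fractions sum to 1, blend VBI directly: visc = exp(exp(VBI_blend)) - 0.8
VBI_1 = ln(ln(48.1 + 0.8)) = 1.35835
VBI_2 = ln(ln(930 + 0.8)) = 1.92221
VBI_blend = 0.7 * 1.35835 + 0.3 * 1.92221 = 1.52751
visc_blend = exp(exp(1.52751)) - 0.8 = 99.35

99.35 cSt


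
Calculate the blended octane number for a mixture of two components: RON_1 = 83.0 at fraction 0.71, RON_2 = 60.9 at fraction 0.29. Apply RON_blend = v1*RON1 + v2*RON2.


Linear blending: RON_blend = sum(vi * RONi)
Contribution 1: 0.71 * 83.0 = 58.93
Contribution 2: 0.29 * 60.9 = 17.661
RON_blend = 58.93 + 17.661 = 76.591

76.591


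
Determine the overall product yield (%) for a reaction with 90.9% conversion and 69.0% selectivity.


Overall yield = conversion (%) * selectivity (%) / 100
Conversion = 90.9%, Selectivity = 69.0%
Y = 90.9 * 69.0 / 100
= 62.721 %

62.721 %


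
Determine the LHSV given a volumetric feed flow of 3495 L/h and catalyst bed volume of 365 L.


LHSV = volumetric feed rate / catalyst volume
= 3495 L/h / 365 L
= 9.575 h^-1

9.575 h^-1


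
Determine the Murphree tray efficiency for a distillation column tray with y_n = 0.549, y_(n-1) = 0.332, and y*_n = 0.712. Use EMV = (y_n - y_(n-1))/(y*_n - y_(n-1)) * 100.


Murphree vapor efficiency: EMV = (y_n - y_(n-1)) / (y*_n - y_(n-1)) * 100
EMV = (0.549 - 0.332) / (0.712 - 0.332) * 100 = 0.217 / 0.38 * 100 = 57.11

57.11 %


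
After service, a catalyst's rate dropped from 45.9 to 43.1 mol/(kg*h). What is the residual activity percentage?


Activity (%) = (rate_used / rate_fresh) * 100
rate_used = 43.1, rate_fresh = 45.9
= (43.1 / 45.9) * 100
= 0.9390 * 100 = 93.90

93.90 %


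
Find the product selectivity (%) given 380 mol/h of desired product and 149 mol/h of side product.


Selectivity = desired / (desired + undesired) * 100
Total products = 380 + 149 = 529 mol/h
S = 380 / 529 * 100
= 0.7183 * 100
= 71.83 %

71.83 %


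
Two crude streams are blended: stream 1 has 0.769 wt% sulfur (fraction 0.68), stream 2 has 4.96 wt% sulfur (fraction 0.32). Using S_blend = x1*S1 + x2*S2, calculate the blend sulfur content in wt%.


Linear sulfur blending: S_blend = x1*S1 + x2*S2
Contribution 1: 0.68 * 0.769 = 0.52292 wt%
Contribution 2: 0.32 * 4.96 = 1.5872 wt%
S_blend = 0.52292 + 1.5872 = 2.11012

2.11012 wt%


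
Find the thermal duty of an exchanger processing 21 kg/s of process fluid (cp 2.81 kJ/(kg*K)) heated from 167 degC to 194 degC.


Q = m_dot * cp * delta_T
delta_T = 194 - 167 = 27 K
Q = 21 * 2.81 * 27
= 59.01 * 27
= 1593.27 kW

1593.27 kW


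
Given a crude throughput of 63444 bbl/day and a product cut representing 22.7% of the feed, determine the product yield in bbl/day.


Crude throughput = 63444 bbl/day
Fraction yield = 22.7%
yield = throughput * fraction / 100
yield = 63444 * 22.7 / 100 = 14401.788

14401.788 bbl/day


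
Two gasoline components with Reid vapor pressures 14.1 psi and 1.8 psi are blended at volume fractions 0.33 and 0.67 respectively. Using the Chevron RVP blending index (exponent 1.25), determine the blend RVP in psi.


Chevron index: RVP_blend = (sum xi*RVPi^1.25)^(1/1.25)
RVP^1.25 terms: 0.33 * 14.1^1.25 + 0.67 * 1.8^1.25 = 10.4134
RVP_blend = 10.4134^(1/1.25) = 6.517

6.517 psi


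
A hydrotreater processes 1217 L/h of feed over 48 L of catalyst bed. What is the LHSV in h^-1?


LHSV = volumetric feed rate / catalyst volume
= 1217 L/h / 48 L
= 25.35 h^-1

25.35 h^-1


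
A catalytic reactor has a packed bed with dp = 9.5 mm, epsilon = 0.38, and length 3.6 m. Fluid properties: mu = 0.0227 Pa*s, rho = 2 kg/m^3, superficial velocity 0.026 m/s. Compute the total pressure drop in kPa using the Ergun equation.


dp = 9.5 mm = 0.0095 m
Viscous term = 150*0.0227*0.026*(1-0.38)^2 / (0.0095^2*0.38^3) = 6871.88
Inertial term = 1.75*2*0.026^2*(1-0.38) / (0.0095*0.38^3) = 2.81405
dP/L = 6871.88 + 2.81405 = 6874.69 Pa/m
dP = 6874.69 * 3.6 / 1000 = 24.75 kPa

24.75 kPa


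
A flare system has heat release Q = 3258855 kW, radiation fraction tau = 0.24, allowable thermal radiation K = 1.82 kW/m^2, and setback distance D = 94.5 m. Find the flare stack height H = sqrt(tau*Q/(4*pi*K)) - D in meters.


tau*Q/(4*pi*K) = 0.24 * 3258855 / (4 * pi * 1.82) = 34197.6
sqrt(34197.6) = 184.926
H = 184.926 - 94.5 = 90.43

90.43 m


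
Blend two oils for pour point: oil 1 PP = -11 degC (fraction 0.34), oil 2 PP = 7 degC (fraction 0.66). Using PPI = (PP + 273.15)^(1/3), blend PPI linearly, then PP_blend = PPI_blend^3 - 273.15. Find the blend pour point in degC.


PPI_1 = (-11 + 273.15)^(1/3) = 6.400049
PPI_2 = (7 + 273.15)^(1/3) = 6.543301
PPI_blend = 0.34 * 6.400049 + 0.66 * 6.543301 = 6.494595
PP_blend = 6.494595^3 - 273.15 = 273.9405 - 273.15 = 0.79

0.79 degC


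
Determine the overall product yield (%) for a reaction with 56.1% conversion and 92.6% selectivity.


Overall yield = conversion (%) * selectivity (%) / 100
Conversion = 56.1%, Selectivity = 92.6%
Y = 56.1 * 92.6 / 100
= 51.9486 %

51.9486 %


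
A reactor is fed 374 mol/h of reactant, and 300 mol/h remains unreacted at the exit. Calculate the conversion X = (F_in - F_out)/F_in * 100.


X = (F_in - F_out) / F_in * 100
Moles reacted = 374 - 300 = 74
X = 74 / 374 * 100
= 0.1979 * 100
= 19.79 %

19.79 %


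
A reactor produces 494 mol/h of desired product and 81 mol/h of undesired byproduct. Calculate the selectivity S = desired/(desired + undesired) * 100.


Selectivity = desired / (desired + undesired) * 100
Total products = 494 + 81 = 575 mol/h
S = 494 / 575 * 100
= 0.8591 * 100
= 85.91 %

85.91 %


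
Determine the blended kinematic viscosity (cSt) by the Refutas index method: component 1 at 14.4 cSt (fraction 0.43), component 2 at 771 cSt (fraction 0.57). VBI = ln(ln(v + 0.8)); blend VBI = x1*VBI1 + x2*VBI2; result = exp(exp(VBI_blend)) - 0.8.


Refutas method: VBN_i = 14.534*ln(ln(visc_i + 0.8)) + 10.975, blended linearly by mass fraction; since VBN is linear in VBI_i = ln(ln(visc_i + 0.8)) and the fractions sum to 1, blend VBI directly: visc = exp(exp(VBI_blend)) - 0.8
VBI_1 = ln(ln(14.4 + 0.8)) = 1.00111
VBI_2 = ln(ln(771 + 0.8)) = 1.89443
VBI_blend = 0.43 * 1.00111 + 0.57 * 1.89443 = 1.5103
visc_blend = exp(exp(1.5103)) - 0.8 = 91.78

91.78 cSt


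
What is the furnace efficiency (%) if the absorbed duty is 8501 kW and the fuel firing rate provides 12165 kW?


Furnace efficiency = Q_absorbed / Q_fuel * 100
= 8501 / 12165 * 100 = 69.88

69.88 %


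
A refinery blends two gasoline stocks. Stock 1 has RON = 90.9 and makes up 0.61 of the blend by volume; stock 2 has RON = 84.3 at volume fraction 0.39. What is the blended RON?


Linear blending: RON_blend = sum(vi * RONi)
Contribution 1: 0.61 * 90.9 = 55.449
Contribution 2: 0.39 * 84.3 = 32.877
RON_blend = 55.449 + 32.877 = 88.326

88.326


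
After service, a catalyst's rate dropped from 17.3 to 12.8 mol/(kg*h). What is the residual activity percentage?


Activity (%) = (rate_used / rate_fresh) * 100
rate_used = 12.8, rate_fresh = 17.3
= (12.8 / 17.3) * 100
= 0.7399 * 100 = 73.99

73.99 %
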